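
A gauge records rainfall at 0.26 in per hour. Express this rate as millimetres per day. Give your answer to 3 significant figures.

0.26 in/hour × 25.4 mm/in × 24 hour/day = 158 mm/day.

158 mm/day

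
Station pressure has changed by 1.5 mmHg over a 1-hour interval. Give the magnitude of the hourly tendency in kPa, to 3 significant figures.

1.5 mmHg / 1 h × 0.133322 kPa/mmHg = 0.200 kPa/h.

0.200 kPa per hour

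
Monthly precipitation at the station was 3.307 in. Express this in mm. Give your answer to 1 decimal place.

1 in = 25.4 mm, so 3.307 × 25.4 = 84.0 mm.

84.0 mm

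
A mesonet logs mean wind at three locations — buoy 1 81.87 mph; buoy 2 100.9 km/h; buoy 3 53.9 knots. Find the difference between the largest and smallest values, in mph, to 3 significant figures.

19.8 mph

buoy 2: 100.9 km/h = 62.696 mph.
buoy 3: 53.9 kt = 62.027 mph.
Spread: 81.870 − 62.027 = 19.8 mph.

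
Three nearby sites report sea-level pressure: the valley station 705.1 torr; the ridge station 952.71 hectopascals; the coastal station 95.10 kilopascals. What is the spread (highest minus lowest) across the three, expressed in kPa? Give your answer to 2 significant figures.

the valley station: 705.1 mmHg = 94.006 kPa.
the ridge station: 952.71 hPa = 95.271 kPa.
Spread: 95.271 − 94.006 = 1.3 kPa.

1.3 kPa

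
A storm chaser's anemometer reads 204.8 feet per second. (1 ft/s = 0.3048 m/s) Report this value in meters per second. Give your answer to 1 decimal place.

62.4 m/s

1 ft/s = 0.3048 m/s, so 204.8 × 0.3048 = 62.4 m/s.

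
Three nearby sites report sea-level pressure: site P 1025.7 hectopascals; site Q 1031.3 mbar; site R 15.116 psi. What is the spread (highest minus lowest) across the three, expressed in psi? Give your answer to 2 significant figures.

site P: 1025.7 hPa = 14.8765 psi.
site Q: 1031.3 mb = 14.9577 psi.
Spread: 15.1160 − 14.8765 = 0.24 psi.

0.24 psi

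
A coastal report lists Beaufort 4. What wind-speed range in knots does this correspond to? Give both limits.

Beaufort 4 (moderate breeze) spans 11–16 knots.

11 to 16 kt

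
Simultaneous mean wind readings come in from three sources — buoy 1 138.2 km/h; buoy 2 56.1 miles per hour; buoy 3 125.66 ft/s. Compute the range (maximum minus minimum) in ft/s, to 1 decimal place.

buoy 1: 138.2 km/h = 125.948 ft/s.
buoy 2: 56.1 mph = 82.280 ft/s.
Spread: 125.948 − 82.280 = 43.7 ft/s.

43.7 ft/s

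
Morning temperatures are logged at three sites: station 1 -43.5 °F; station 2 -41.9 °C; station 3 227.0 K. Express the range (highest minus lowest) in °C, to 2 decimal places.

station 1: -43.5 °F = -41.944 °C.
station 3: 227.0 K = -46.150 °C.
Spread: (-41.900) − (-46.150) = 4.250 °C.

4.25 °C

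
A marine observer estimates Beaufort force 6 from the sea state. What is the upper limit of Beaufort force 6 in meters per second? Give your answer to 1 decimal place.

13.8 m/s

Beaufort 6 (strong breeze) spans 10.8–13.8 m/s.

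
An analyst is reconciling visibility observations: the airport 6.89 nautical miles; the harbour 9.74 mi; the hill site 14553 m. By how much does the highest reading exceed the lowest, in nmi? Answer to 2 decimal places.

1.57 nmi

the harbour: 9.74 SM = 8.4638 nmi.
the hill site: 14553 m = 7.8580 nmi.
Spread: 8.4638 − 6.8900 = 1.57 nmi.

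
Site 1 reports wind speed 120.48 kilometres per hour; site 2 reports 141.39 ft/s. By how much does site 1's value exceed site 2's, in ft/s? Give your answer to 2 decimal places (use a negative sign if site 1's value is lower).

site 1: 120.48 km/h = 109.7988 ft/s.
Difference: 109.7988 − 141.3900 = -31.59 ft/s.

-31.59 ft/s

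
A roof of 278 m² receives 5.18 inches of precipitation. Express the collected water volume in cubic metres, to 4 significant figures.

36.58 cubic metres

Depth: 5.18 in × 25.4 = 131.572 mm.
1 mm over 1 m² is 1 L, so volume = 131.572 × 278 = 36577.016 L = 36.58 m³.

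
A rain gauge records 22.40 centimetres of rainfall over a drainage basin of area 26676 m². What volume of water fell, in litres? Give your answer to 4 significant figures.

5975000 litres

Depth: 22.40 cm × 10 = 224 mm.
1 mm over 1 m² is 1 L, so volume = 224 × 26676 = 5975424 L ≈ 5975000 L.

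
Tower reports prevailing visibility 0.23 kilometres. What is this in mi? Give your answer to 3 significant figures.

0.143 SM

1 km = 0.621371 SM, so 0.23 × 0.621371 = 0.143 SM.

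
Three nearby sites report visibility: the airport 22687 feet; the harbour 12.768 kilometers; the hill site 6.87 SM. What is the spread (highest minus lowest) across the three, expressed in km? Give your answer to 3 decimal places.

5.853 km

the airport: 22687 ft = 6.91500 km.
the hill site: 6.87 SM = 11.05619 km.
Spread: 12.76800 − 6.91500 = 5.853 km.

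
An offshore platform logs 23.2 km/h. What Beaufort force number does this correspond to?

Beaufort force 4

23.2 km/h = 6.4 m/s, which is Beaufort 4 (moderate breeze, 5.5–7.9 m/s).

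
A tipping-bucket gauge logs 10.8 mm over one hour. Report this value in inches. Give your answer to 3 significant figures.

0.425 in

1 mm = 0.0393701 in, so 10.8 × 0.0393701 = 0.425 in.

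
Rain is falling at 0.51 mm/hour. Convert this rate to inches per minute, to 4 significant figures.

0.51 mm/hour × 0.0393701 in/mm × 0.0166667 hour/minute = 0.0003346 in/minute.

0.0003346 in/minute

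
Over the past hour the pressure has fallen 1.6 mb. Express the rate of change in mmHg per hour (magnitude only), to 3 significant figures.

1.20 mmHg per hour

1.6 mb / 1 h × 0.750062 mmHg/mb = 1.20 mmHg/h.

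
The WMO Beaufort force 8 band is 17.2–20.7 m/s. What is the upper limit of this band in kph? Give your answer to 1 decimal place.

74.5 km/h

17.2–20.7 m/s × 3.6 = 61.9–74.5 km/h.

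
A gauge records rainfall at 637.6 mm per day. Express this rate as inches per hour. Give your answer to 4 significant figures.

1.046 in/hour

637.6 mm/day × 0.0393701 in/mm × 0.0416667 day/hour = 1.046 in/hour.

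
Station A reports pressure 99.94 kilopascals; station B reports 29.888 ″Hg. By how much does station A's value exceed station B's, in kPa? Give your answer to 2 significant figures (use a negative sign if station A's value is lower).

-1.3 kPa

station B: 29.888 inHg = 101.212 kPa.
Difference: 99.940 − 101.212 = -1.3 kPa.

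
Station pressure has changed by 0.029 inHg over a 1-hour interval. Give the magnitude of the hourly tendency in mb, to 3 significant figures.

0.982 mb per hour

0.029 inHg / 1 h × 33.8639 mb/inHg = 0.982 mb/h.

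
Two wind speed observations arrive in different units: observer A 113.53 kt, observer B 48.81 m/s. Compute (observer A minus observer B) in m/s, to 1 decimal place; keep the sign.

observer A: 113.53 kt = 58.405 m/s.
Difference: 58.405 − 48.810 = 9.6 m/s.

9.6 m/s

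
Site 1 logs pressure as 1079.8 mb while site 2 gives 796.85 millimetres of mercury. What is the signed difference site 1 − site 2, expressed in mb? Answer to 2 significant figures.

site 2: 796.85 mmHg = 1062.38 mb.
Difference: 1079.80 − 1062.38 = 17 mb.

17 mb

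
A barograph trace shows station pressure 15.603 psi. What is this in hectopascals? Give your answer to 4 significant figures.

1076 hPa

1 psi = 68.9476 hPa, so 15.603 × 68.9476 = 1076 hPa.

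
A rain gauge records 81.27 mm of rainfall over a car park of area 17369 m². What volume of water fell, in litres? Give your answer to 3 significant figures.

1 mm over 1 m² is 1 L, so volume = 81.27 × 17369 = 1411578.6 L ≈ 1410000 L.

1410000 litres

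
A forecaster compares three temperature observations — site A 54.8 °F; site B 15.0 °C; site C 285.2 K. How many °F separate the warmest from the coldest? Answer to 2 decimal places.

5.31 °F

site A: 54.8 °F = 12.667 °C.
site C: 285.2 K = 12.050 °C.
Spread: 15.000 − 12.050 = 2.950 °C = 5.31 °F.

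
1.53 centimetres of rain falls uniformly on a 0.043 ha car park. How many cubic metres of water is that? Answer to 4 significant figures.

Depth: 1.53 cm × 10 = 15.3 mm.
Area: 0.043 ha = 430 m².
1 mm over 1 m² is 1 L, so volume = 15.3 × 430 = 6579 L = 6.579 m³.

6.579 cubic metres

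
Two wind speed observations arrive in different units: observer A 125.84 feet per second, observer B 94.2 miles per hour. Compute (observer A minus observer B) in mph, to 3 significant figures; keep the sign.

-8.40 mph

observer A: 125.84 ft/s = 85.8000 mph.
Difference: 85.8000 − 94.2000 = -8.40 mph.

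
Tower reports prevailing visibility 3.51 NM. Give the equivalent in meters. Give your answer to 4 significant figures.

6501 m

1 nmi = 1852 m, so 3.51 × 1852 = 6501 m.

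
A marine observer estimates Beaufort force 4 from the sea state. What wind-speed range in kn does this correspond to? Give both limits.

Beaufort 4 (moderate breeze) spans 11–16 knots.

11 to 16 kt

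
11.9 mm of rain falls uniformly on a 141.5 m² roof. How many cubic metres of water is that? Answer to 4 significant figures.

1 mm over 1 m² is 1 L, so volume = 11.9 × 141.5 = 1683.85 L = 1.684 m³.

1.684 cubic metres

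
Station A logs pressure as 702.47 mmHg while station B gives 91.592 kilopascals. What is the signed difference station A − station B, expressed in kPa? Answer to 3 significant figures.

2.06 kPa

station A: 702.47 mmHg = 93.6550 kPa.
Difference: 93.6550 − 91.5920 = 2.06 kPa.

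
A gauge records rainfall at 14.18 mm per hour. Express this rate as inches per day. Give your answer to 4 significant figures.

13.40 in/day

14.18 mm/hour × 0.0393701 in/mm × 24 hour/day = 13.40 in/day.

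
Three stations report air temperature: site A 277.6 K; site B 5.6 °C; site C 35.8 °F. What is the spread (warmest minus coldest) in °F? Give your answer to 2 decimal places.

6.28 °F

site A: 277.6 K = 4.450 °C.
site C: 35.8 °F = 2.111 °C.
Spread: 5.600 − 2.111 = 3.489 °C = 6.28 °F.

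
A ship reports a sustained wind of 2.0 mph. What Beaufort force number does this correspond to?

2.0 mph = 0.9 m/s, which is Beaufort 1 (light air, 0.3–1.5 m/s).

Beaufort force 1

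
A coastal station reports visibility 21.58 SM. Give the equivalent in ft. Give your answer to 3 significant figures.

1 SM = 5280 ft, so 21.58 × 5280 = 114000 ft.

114000 ft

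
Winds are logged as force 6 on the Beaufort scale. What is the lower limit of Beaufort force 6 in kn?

22 kt

Beaufort 6 (strong breeze) spans 22–27 knots.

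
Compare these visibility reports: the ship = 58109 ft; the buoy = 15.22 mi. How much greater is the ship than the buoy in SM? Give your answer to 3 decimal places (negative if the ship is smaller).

the ship: 58109 ft = 11.00549 SM.
Difference: 11.00549 − 15.22000 = -4.215 SM.

-4.215 SM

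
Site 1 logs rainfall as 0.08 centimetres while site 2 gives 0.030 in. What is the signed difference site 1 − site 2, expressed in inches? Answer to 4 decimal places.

site 1: 0.08 cm = 0.031496 in.
Difference: 0.031496 − 0.030000 = 0.0015 in.

0.0015 in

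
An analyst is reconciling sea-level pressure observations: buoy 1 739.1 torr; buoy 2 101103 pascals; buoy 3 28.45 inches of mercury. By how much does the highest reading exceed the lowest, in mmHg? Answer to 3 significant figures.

buoy 2: 101103 Pa = 758.335 mmHg.
buoy 3: 28.45 inHg = 722.630 mmHg.
Spread: 758.335 − 722.630 = 35.7 mmHg.

35.7 mmHg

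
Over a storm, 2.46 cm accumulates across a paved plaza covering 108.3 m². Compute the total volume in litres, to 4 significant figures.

2664 litres

Depth: 2.46 cm × 10 = 24.6 mm.
1 mm over 1 m² is 1 L, so volume = 24.6 × 108.3 = 2664.18 L ≈ 2664 L.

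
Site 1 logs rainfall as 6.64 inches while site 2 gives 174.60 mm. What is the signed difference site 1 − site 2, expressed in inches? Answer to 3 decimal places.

-0.234 in

site 2: 174.60 mm = 6.87402 in.
Difference: 6.64000 − 6.87402 = -0.234 in.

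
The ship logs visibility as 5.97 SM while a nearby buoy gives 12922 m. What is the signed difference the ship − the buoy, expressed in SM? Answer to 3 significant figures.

-2.06 SM

the buoy: 12922 m = 8.0294 SM.
Difference: 5.9700 − 8.0294 = -2.06 SM.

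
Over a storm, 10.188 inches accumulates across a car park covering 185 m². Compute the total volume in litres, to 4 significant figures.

Depth: 10.188 in × 25.4 = 258.7752 mm.
1 mm over 1 m² is 1 L, so volume = 258.7752 × 185 = 47873.412 L ≈ 47870 L.

47870 litres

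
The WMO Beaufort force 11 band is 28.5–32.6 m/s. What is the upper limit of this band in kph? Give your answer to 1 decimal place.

117.4 km/h

28.5–32.6 m/s × 3.6 = 102.6–117.4 km/h.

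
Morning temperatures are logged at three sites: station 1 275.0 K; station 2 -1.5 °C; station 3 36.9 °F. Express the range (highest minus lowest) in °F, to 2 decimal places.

7.60 °F

station 1: 275.0 K = 1.850 °C.
station 3: 36.9 °F = 2.722 °C.
Spread: 2.722 − (-1.500) = 4.222 °C = 7.60 °F.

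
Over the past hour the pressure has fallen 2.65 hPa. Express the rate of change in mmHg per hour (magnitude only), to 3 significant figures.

1.99 mmHg per hour

2.65 hPa / 1 h × 0.750062 mmHg/hPa = 1.99 mmHg/h.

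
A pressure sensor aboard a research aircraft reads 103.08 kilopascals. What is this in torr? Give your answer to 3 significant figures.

773 mmHg

1 kPa = 7.50062 mmHg, so 103.08 × 7.50062 = 773 mmHg.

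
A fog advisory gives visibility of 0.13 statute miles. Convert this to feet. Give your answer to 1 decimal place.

1 SM = 5280 ft, so 0.13 × 5280 = 686.4 ft.

686.4 ft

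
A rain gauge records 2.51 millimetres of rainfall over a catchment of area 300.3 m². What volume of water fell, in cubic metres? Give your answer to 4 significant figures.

1 mm over 1 m² is 1 L, so volume = 2.51 × 300.3 = 753.753 L = 0.7538 m³.

0.7538 cubic metres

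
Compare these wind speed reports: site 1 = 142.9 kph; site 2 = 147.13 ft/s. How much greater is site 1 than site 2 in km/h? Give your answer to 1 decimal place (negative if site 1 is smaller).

-18.5 km/h

site 2: 147.13 ft/s = 161.443 km/h.
Difference: 142.900 − 161.443 = -18.5 km/h.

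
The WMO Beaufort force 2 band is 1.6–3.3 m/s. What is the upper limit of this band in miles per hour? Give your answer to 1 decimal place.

1.6–3.3 m/s × 2.237 = 3.6–7.4 mph.

7.4 mph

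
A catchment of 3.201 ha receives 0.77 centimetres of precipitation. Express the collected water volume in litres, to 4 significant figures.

Depth: 0.77 cm × 10 = 7.7 mm.
Area: 3.201 ha = 32010 m².
1 mm over 1 m² is 1 L, so volume = 7.7 × 32010 = 246477 L ≈ 246500 L.

246500 litres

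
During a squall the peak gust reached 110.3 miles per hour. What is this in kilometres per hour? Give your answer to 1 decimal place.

1 mph = 1.60934 km/h, so 110.3 × 1.60934 = 177.5 km/h.

177.5 km/h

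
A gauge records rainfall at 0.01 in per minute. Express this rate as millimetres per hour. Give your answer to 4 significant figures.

0.01 in/minute × 25.4 mm/in × 60 minute/hour = 15.24 mm/hour.

15.24 mm/hour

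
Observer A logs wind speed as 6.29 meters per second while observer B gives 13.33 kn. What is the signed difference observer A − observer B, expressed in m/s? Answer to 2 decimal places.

observer B: 13.33 kt = 6.8575 m/s.
Difference: 6.2900 − 6.8575 = -0.57 m/s.

-0.57 m/s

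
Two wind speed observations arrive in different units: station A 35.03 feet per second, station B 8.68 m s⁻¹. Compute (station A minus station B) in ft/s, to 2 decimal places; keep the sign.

station B: 8.68 m/s = 28.4777 ft/s.
Difference: 35.0300 − 28.4777 = 6.55 ft/s.

6.55 ft/s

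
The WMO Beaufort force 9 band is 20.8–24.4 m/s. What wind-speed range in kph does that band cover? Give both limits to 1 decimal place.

20.8–24.4 m/s × 3.6 = 74.9–87.8 km/h.

74.9 to 87.8 km/h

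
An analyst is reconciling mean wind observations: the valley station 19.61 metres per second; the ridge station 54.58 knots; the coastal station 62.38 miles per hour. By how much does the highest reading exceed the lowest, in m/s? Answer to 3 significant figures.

8.47 m/s

the ridge station: 54.58 kt = 28.0784 m/s.
the coastal station: 62.38 mph = 27.8864 m/s.
Spread: 28.0784 − 19.6100 = 8.47 m/s.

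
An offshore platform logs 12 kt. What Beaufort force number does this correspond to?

12 kt lies in the Beaufort 4 band (moderate breeze, 11–16 kt).

Beaufort force 4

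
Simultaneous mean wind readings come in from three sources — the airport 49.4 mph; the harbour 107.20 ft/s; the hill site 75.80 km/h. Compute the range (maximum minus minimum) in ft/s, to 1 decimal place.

38.1 ft/s

the airport: 49.4 mph = 72.453 ft/s.
the hill site: 75.80 km/h = 69.080 ft/s.
Spread: 107.200 − 69.080 = 38.1 ft/s.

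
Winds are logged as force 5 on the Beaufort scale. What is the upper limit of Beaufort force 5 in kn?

21 kt

Beaufort 5 (fresh breeze) spans 17–21 knots.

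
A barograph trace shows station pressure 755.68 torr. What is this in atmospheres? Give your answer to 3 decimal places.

1 mmHg = 0.00131579 atm, so 755.68 × 0.00131579 = 0.994 atm.

0.994 atm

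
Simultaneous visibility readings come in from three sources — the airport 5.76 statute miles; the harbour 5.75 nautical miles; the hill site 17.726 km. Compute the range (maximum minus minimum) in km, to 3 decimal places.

the airport: 5.76 SM = 9.26982 km.
the harbour: 5.75 nmi = 10.64900 km.
Spread: 17.72600 − 9.26982 = 8.456 km.

8.456 km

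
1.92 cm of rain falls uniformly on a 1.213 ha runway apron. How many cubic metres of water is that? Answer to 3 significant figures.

Depth: 1.92 cm × 10 = 19.2 mm.
Area: 1.213 ha = 12130 m².
1 mm over 1 m² is 1 L, so volume = 19.2 × 12130 = 232896 L = 233 m³.

233 cubic metres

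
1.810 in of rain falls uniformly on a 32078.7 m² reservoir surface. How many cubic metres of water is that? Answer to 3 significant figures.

1470 cubic metres

Depth: 1.810 in × 25.4 = 45.974 mm.
1 mm over 1 m² is 1 L, so volume = 45.974 × 32078.7 = 1474786.2 L = 1470 m³.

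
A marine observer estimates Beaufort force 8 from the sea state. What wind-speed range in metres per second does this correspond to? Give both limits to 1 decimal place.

17.2 to 20.7 m/s

Beaufort 8 (gale) spans 17.2–20.7 m/s.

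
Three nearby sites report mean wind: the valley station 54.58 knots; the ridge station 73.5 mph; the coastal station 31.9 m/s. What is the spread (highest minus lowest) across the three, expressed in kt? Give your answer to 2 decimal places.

9.29 kt

the ridge station: 73.5 mph = 63.8698 kt.
the coastal station: 31.9 m/s = 62.0086 kt.
Spread: 63.8698 − 54.5800 = 9.29 kt.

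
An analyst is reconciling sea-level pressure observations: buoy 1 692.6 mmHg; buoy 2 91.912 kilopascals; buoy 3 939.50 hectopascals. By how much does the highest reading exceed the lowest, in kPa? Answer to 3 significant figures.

buoy 1: 692.6 mmHg = 92.3391 kPa.
buoy 3: 939.50 hPa = 93.9500 kPa.
Spread: 93.9500 − 91.9120 = 2.04 kPa.

2.04 kPa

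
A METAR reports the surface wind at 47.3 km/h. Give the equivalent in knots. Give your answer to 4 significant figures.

1 km/h = 0.539957 kt, so 47.3 × 0.539957 = 25.54 kt.

25.54 kt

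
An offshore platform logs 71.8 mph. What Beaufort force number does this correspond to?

71.8 mph = 32.1 m/s, which is Beaufort 11 (violent storm, 28.5–32.6 m/s).

Beaufort force 11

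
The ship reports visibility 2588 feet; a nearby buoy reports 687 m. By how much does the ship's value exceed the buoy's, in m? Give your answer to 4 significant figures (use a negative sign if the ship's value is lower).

101.8 m

the ship: 2588 ft = 788.822 m.
Difference: 788.822 − 687.000 = 101.8 m.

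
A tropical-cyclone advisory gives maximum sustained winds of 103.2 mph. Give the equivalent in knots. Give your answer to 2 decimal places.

89.68 kt

1 mph = 0.868976 kt, so 103.2 × 0.868976 = 89.68 kt.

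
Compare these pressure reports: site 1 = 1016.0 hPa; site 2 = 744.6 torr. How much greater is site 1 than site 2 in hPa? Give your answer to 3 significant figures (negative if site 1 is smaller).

23.3 hPa

site 2: 744.6 mmHg = 992.718 hPa.
Difference: 1016.000 − 992.718 = 23.3 hPa.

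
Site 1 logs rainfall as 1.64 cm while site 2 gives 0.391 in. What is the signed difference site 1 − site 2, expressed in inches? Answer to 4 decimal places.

site 1: 1.64 cm = 0.645669 in.
Difference: 0.645669 − 0.391000 = 0.2547 in.

0.2547 in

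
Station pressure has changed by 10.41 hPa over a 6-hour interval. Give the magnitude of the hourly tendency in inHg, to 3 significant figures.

10.41 hPa / 6 h × 0.02953 inHg/hPa = 0.0512 inHg/h.

0.0512 inHg per hour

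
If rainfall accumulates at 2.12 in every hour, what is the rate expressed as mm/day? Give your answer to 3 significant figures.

2.12 in/hour × 25.4 mm/in × 24 hour/day = 1290 mm/day.

1290 mm/day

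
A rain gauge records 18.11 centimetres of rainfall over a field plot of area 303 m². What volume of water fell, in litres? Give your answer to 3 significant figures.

Depth: 18.11 cm × 10 = 181.1 mm.
1 mm over 1 m² is 1 L, so volume = 181.1 × 303 = 54873.3 L ≈ 54900 L.

54900 litres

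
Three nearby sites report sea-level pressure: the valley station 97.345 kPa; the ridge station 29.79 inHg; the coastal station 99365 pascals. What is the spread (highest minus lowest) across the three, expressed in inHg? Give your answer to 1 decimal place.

1.0 inHg

the valley station: 97.345 kPa = 28.746 inHg.
the coastal station: 99365 Pa = 29.342 inHg.
Spread: 29.790 − 28.746 = 1.0 inHg.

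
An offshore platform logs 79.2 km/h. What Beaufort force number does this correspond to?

Beaufort force 9

79.2 km/h = 22.0 m/s, which is Beaufort 9 (strong gale, 20.8–24.4 m/s).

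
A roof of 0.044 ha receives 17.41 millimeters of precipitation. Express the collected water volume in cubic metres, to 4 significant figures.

7.660 cubic metres

Area: 0.044 ha = 440 m².
1 mm over 1 m² is 1 L, so volume = 17.41 × 440 = 7660.4 L = 7.660 m³.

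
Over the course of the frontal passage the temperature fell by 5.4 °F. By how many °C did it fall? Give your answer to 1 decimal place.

For a temperature change the 32° offset cancels: Δ°C = 5.4 × 0.5556 = 3.0 °C.

3.0 °C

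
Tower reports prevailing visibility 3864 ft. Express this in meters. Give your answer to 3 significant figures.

1 ft = 0.3048 m, so 3864 × 0.3048 = 1180 m.

1180 m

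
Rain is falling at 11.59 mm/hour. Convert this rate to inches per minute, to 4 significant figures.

11.59 mm/hour × 0.0393701 in/mm × 0.0166667 hour/minute = 0.007605 in/minute.

0.007605 in/minute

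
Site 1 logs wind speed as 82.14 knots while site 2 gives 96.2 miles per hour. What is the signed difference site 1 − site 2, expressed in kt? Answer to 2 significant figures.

-1.5 kt

site 2: 96.2 mph = 83.596 kt.
Difference: 82.140 − 83.596 = -1.5 kt.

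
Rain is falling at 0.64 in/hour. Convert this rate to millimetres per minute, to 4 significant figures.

0.2709 mm/minute

0.64 in/hour × 25.4 mm/in × 0.0166667 hour/minute = 0.2709 mm/minute.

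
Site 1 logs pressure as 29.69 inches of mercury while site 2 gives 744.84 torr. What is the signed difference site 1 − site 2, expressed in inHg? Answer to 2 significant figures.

0.37 inHg

site 2: 744.84 mmHg = 29.3244 inHg.
Difference: 29.6900 − 29.3244 = 0.37 inHg.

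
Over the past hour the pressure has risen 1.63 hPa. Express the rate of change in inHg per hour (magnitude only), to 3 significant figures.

0.0481 inHg per hour

1.63 hPa / 1 h × 0.02953 inHg/hPa = 0.0481 inHg/h.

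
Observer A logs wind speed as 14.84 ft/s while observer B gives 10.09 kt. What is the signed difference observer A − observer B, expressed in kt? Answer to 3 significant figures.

observer A: 14.84 ft/s = 8.7925 kt.
Difference: 8.7925 − 10.0900 = -1.30 kt.

-1.30 kt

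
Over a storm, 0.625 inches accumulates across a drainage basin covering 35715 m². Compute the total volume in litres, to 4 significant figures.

567000 litres

Depth: 0.625 in × 25.4 = 15.875 mm.
1 mm over 1 m² is 1 L, so volume = 15.875 × 35715 = 566975.62 L ≈ 567000 L.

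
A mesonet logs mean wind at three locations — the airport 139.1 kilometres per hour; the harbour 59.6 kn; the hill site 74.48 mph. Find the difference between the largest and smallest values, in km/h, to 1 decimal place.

the harbour: 59.6 kt = 110.379 km/h.
the hill site: 74.48 mph = 119.864 km/h.
Spread: 139.100 − 110.379 = 28.7 km/h.

28.7 km/h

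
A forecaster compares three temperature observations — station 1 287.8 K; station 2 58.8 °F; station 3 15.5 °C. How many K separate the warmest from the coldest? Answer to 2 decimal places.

station 1: 287.8 K = 14.650 °C.
station 2: 58.8 °F = 14.889 °C.
Spread: 15.500 − 14.650 = 0.850 °C.

0.85 K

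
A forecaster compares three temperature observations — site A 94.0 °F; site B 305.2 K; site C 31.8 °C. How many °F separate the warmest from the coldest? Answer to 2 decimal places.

4.76 °F

site A: 94.0 °F = 34.444 °C.
site B: 305.2 K = 32.050 °C.
Spread: 34.444 − 31.800 = 2.644 °C = 4.76 °F.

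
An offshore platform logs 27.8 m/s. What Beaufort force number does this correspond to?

27.8 m/s lies in the Beaufort 10 band (storm, 24.5–28.4 m/s).

Beaufort force 10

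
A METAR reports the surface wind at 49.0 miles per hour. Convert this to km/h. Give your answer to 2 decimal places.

1 mph = 1.60934 km/h, so 49.0 × 1.60934 = 78.86 km/h.

78.86 km/h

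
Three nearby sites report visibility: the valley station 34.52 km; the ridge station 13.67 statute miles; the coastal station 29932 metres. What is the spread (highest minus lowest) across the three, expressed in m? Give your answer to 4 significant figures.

12520 m

the valley station: 34.52 km = 34520.00 m.
the ridge station: 13.67 SM = 21999.73 m.
Spread: 34520.00 − 21999.73 = 12520 m.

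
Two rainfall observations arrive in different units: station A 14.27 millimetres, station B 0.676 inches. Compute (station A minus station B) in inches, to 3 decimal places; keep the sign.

-0.114 in

station A: 14.27 mm = 0.56181 in.
Difference: 0.56181 − 0.67600 = -0.114 in.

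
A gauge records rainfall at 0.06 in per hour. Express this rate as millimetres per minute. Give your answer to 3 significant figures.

0.06 in/hour × 25.4 mm/in × 0.0166667 hour/minute = 0.0254 mm/minute.

0.0254 mm/minute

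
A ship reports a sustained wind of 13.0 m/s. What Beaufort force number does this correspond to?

Beaufort force 6

13.0 m/s lies in the Beaufort 6 band (strong breeze, 10.8–13.8 m/s).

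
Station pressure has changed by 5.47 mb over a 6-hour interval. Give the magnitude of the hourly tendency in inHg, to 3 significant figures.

0.0269 inHg per hour

5.47 mb / 6 h × 0.02953 inHg/mb = 0.0269 inHg/h.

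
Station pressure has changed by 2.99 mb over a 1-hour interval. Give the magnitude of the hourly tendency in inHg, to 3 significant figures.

2.99 mb / 1 h × 0.02953 inHg/mb = 0.0883 inHg/h.

0.0883 inHg per hour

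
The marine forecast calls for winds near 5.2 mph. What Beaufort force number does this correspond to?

Beaufort force 2

5.2 mph = 2.3 m/s, which is Beaufort 2 (light breeze, 1.6–3.3 m/s).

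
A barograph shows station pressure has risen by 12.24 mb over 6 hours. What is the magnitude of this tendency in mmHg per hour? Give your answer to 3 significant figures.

1.53 mmHg per hour

12.24 mb / 6 h × 0.750062 mmHg/mb = 1.53 mmHg/h.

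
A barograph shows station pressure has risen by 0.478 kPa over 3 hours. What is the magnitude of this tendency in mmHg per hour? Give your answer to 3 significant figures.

0.478 kPa / 3 h × 7.50062 mmHg/kPa = 1.20 mmHg/h.

1.20 mmHg per hour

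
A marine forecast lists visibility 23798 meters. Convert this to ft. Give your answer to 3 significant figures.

78100 ft

1 m = 3.28084 ft, so 23798 × 3.28084 = 78100 ft.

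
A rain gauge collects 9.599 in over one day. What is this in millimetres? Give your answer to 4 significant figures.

243.8 mm

1 in = 25.4 mm, so 9.599 × 25.4 = 243.8 mm.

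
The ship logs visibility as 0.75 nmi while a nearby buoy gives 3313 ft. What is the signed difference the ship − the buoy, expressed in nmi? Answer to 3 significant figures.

0.205 nmi

the buoy: 3313 ft = 0.54525 nmi.
Difference: 0.75000 − 0.54525 = 0.205 nmi.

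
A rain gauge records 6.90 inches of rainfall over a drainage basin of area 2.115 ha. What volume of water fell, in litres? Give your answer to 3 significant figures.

Depth: 6.90 in × 25.4 = 175.26 mm.
Area: 2.115 ha = 21150 m².
1 mm over 1 m² is 1 L, so volume = 175.26 × 21150 = 3706749 L ≈ 3710000 L.

3710000 litres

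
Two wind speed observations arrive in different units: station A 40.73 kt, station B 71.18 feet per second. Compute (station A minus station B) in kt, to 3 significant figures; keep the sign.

station B: 71.18 ft/s = 42.1730 kt.
Difference: 40.7300 − 42.1730 = -1.44 kt.

-1.44 kt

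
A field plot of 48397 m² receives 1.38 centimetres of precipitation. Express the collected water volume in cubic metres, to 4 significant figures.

Depth: 1.38 cm × 10 = 13.8 mm.
1 mm over 1 m² is 1 L, so volume = 13.8 × 48397 = 667878.6 L = 667.9 m³.

667.9 cubic metres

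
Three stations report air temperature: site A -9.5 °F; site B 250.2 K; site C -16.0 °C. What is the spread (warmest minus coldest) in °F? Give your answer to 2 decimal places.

site A: -9.5 °F = -23.056 °C.
site B: 250.2 K = -22.950 °C.
Spread: (-16.000) − (-23.056) = 7.056 °C = 12.70 °F.

12.70 °F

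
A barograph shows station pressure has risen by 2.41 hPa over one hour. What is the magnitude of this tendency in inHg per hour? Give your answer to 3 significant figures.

0.0712 inHg per hour

2.41 hPa / 1 h × 0.02953 inHg/hPa = 0.0712 inHg/h.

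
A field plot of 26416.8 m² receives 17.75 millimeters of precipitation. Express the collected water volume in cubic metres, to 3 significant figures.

1 mm over 1 m² is 1 L, so volume = 17.75 × 26416.8 = 468898.2 L = 469 m³.

469 cubic metres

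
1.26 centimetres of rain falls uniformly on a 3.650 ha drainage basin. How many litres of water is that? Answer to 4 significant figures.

459900 litres

Depth: 1.26 cm × 10 = 12.6 mm.
Area: 3.650 ha = 36500 m².
1 mm over 1 m² is 1 L, so volume = 12.6 × 36500 = 459900 L.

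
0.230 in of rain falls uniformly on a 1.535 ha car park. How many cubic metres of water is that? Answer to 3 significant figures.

Depth: 0.230 in × 25.4 = 5.842 mm.
Area: 1.535 ha = 15350 m².
1 mm over 1 m² is 1 L, so volume = 5.842 × 15350 = 89674.7 L = 89.7 m³.

89.7 cubic metres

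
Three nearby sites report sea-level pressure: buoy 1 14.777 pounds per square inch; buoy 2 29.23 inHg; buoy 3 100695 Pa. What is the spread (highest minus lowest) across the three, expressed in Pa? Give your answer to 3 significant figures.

buoy 1: 14.777 psi = 101883.83 Pa.
buoy 2: 29.23 inHg = 98984.15 Pa.
Spread: 101883.83 − 98984.15 = 2900 Pa.

2900 Pa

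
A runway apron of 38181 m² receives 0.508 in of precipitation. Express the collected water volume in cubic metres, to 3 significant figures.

493 cubic metres

Depth: 0.508 in × 25.4 = 12.9032 mm.
1 mm over 1 m² is 1 L, so volume = 12.9032 × 38181 = 492657.08 L = 493 m³.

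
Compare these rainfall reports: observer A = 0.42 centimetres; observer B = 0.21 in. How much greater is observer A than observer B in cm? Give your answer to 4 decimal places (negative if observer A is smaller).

-0.1134 cm

observer B: 0.21 in = 0.533400 cm.
Difference: 0.420000 − 0.533400 = -0.1134 cm.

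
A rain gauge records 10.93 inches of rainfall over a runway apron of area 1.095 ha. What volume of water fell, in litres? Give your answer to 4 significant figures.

Depth: 10.93 in × 25.4 = 277.622 mm.
Area: 1.095 ha = 10950 m².
1 mm over 1 m² is 1 L, so volume = 277.622 × 10950 = 3039960.9 L ≈ 3040000 L.

3040000 litres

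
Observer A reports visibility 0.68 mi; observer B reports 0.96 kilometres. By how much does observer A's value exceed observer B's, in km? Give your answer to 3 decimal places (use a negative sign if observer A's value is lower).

0.134 km

observer A: 0.68 SM = 1.09435 km.
Difference: 1.09435 − 0.96000 = 0.134 km.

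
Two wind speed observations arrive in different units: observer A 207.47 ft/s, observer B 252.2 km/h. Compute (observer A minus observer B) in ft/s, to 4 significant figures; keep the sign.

-22.37 ft/s

observer B: 252.2 km/h = 229.8411 ft/s.
Difference: 207.4700 − 229.8411 = -22.37 ft/s.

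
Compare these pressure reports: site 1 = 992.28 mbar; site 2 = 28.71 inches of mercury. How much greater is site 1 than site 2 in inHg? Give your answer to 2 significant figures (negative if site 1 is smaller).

site 1: 992.28 mb = 29.3020 inHg.
Difference: 29.3020 − 28.7100 = 0.59 inHg.

0.59 inHg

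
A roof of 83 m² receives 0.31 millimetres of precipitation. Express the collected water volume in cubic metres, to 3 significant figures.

0.0257 cubic metres

1 mm over 1 m² is 1 L, so volume = 0.31 × 83 = 25.73 L = 0.0257 m³.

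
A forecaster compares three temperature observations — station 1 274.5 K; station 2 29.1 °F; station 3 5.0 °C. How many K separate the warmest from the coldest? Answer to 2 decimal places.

station 1: 274.5 K = 1.350 °C.
station 2: 29.1 °F = -1.611 °C.
Spread: 5.000 − (-1.611) = 6.611 °C.

6.61 K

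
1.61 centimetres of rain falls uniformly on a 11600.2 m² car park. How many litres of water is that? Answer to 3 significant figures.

187000 litres

Depth: 1.61 cm × 10 = 16.1 mm.
1 mm over 1 m² is 1 L, so volume = 16.1 × 11600.2 = 186763.22 L ≈ 187000 L.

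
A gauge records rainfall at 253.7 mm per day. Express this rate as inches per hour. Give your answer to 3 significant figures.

0.416 in/hour

253.7 mm/day × 0.0393701 in/mm × 0.0416667 day/hour = 0.416 in/hour.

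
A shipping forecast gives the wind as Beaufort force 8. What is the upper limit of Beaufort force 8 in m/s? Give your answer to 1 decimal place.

Beaufort 8 (gale) spans 17.2–20.7 m/s.

20.7 m/s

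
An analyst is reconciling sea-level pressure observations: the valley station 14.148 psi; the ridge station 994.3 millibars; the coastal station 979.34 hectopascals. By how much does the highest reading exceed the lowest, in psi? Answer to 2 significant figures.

0.27 psi

the ridge station: 994.3 mb = 14.4211 psi.
the coastal station: 979.34 hPa = 14.2041 psi.
Spread: 14.4211 − 14.1480 = 0.27 psi.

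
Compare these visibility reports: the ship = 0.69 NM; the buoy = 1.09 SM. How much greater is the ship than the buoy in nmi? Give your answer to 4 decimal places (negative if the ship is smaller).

-0.2572 nmi

the buoy: 1.09 SM = 0.947184 nmi.
Difference: 0.690000 − 0.947184 = -0.2572 nmi.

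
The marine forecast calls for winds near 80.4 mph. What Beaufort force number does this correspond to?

Beaufort force 12

80.4 mph = 35.9 m/s, which is Beaufort 12 (hurricane force, ≥32.7 m/s).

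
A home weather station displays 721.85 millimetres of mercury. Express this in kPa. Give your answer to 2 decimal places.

1 mmHg = 0.133322 kPa, so 721.85 × 0.133322 = 96.24 kPa.

96.24 kPa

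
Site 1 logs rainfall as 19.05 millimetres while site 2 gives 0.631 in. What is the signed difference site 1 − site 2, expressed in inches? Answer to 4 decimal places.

site 1: 19.05 mm = 0.750000 in.
Difference: 0.750000 − 0.631000 = 0.1190 in.

0.1190 in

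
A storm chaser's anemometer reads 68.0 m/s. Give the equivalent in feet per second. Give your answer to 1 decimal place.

1 m/s = 3.28084 ft/s, so 68.0 × 3.28084 = 223.1 ft/s.

223.1 ft/s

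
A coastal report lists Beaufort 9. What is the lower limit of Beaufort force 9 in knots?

41 kt

Beaufort 9 (strong gale) spans 41–47 knots.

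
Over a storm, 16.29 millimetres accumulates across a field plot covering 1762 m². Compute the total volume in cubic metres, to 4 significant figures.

1 mm over 1 m² is 1 L, so volume = 16.29 × 1762 = 28702.98 L = 28.70 m³.

28.70 cubic metres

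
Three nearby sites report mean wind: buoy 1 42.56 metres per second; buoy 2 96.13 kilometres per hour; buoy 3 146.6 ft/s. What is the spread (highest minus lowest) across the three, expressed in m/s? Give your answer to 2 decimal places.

17.98 m/s

buoy 2: 96.13 km/h = 26.7028 m/s.
buoy 3: 146.6 ft/s = 44.6837 m/s.
Spread: 44.6837 − 26.7028 = 17.98 m/s.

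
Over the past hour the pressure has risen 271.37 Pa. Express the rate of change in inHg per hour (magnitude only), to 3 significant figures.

0.0801 inHg per hour

271.37 Pa / 1 h × 0.0002953 inHg/Pa = 0.0801 inHg/h.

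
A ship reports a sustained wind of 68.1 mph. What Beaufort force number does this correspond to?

68.1 mph = 30.4 m/s, which is Beaufort 11 (violent storm, 28.5–32.6 m/s).

Beaufort force 11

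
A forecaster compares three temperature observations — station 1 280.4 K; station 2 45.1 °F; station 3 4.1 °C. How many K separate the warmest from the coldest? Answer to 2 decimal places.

station 1: 280.4 K = 7.250 °C.
station 2: 45.1 °F = 7.278 °C.
Spread: 7.278 − 4.100 = 3.178 °C.

3.18 K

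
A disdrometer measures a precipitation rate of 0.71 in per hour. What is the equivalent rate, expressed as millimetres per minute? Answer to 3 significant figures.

0.71 in/hour × 25.4 mm/in × 0.0166667 hour/minute = 0.301 mm/minute.

0.301 mm/minute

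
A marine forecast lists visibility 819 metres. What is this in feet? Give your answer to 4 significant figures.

1 m = 3.28084 ft, so 819 × 3.28084 = 2687 ft.

2687 ft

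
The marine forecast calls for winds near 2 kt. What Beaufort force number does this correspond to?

Beaufort force 1

2 kt lies in the Beaufort 1 band (light air, 1–3 kt).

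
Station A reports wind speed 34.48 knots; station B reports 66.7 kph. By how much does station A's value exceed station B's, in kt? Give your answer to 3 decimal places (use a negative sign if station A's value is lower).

station B: 66.7 km/h = 36.01512 kt.
Difference: 34.48000 − 36.01512 = -1.535 kt.

-1.535 kt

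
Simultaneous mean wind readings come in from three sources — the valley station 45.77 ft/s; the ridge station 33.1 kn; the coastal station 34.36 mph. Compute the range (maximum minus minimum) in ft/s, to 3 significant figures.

10.1 ft/s

the ridge station: 33.1 kt = 55.867 ft/s.
the coastal station: 34.36 mph = 50.395 ft/s.
Spread: 55.867 − 45.770 = 10.1 ft/s.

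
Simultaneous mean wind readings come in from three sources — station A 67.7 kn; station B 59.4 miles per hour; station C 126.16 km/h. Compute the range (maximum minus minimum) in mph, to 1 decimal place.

19.0 mph

station A: 67.7 kt = 77.908 mph.
station C: 126.16 km/h = 78.392 mph.
Spread: 78.392 − 59.400 = 19.0 mph.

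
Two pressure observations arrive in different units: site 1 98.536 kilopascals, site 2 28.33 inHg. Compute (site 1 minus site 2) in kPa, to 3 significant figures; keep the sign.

site 2: 28.33 inHg = 95.9364 kPa.
Difference: 98.5360 − 95.9364 = 2.60 kPa.

2.60 kPa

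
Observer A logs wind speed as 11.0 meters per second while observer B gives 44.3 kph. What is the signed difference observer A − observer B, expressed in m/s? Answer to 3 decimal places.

observer B: 44.3 km/h = 12.30556 m/s.
Difference: 11.00000 − 12.30556 = -1.306 m/s.

-1.306 m/s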